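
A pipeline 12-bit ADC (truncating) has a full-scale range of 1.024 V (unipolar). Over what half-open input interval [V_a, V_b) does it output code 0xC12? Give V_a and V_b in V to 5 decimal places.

[0.77250 V, 0.77275 V)

LSB = 1.024/2^12 = 250.00 µV.
Code 0xC12 = 3090 decimal.
V_a = V_low + 3090·LSB = 0.7725 V; V_b = V_low + 3091·LSB = 0.77275 V.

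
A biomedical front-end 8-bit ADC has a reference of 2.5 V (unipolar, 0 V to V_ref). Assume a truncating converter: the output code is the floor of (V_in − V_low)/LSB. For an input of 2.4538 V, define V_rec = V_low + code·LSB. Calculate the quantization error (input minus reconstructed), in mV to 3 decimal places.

LSB = 2.5/2^8 = 9.766 mV.
Scaled input = 251.2691 LSBs, so code = 251.
V_rec = 0 + 251·0.00976562 = 2.4511719 V.
Error = 2.4538 − 2.4511719 = 0.00262812 V = 2.628 mV.

2.628 mV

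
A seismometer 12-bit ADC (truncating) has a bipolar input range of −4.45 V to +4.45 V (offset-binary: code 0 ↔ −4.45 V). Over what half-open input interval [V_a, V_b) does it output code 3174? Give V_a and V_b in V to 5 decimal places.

LSB = 8.9/2^12 = 2.173 mV.
V_a = V_low + 3174·LSB = 2.44663 V; V_b = V_low + 3175·LSB = 2.4488 V.

[2.44663 V, 2.44880 V)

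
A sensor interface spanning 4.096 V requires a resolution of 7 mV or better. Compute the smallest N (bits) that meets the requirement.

Number of steps required ≥ 4.096 V / 7 mV = 585.14.
Need 2^N ≥ 585.14; 2^9 = 512, 2^10 = 1024.
Minimum N = 10.

10 bits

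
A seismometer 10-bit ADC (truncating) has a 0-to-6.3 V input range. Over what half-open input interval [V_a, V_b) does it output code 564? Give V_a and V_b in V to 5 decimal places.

[3.46992 V, 3.47607 V)

LSB = 6.3/2^10 = 6.152 mV.
V_a = V_low + 564·LSB = 3.46992 V; V_b = V_low + 565·LSB = 3.47607 V.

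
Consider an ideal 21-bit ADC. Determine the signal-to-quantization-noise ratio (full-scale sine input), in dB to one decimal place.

SNR ≈ 6.02·N + 1.76 dB = 6.02·21 + 1.76 = 128.18 dB.

128.2 dB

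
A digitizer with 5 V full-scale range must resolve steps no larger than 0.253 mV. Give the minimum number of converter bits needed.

15 bits

Number of steps required ≥ 5 V / 0.253 mV = 19762.85.
Need 2^N ≥ 19762.85; 2^14 = 16384, 2^15 = 32768.
Minimum N = 15.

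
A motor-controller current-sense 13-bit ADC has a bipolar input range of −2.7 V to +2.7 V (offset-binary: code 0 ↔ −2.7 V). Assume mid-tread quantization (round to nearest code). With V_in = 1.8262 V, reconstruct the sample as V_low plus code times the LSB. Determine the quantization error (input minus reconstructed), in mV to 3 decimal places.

Step size: 5.4 V ÷ 2^13 = 0.659 mV.
Scaled input = 6866.4130 LSBs, so code = 6866.
Code 6866 maps back to (−2.7) + 6866×0.00065918 V = 1.8259277 V.
Difference: 0.000272266 V → 0.272 mV.

0.272 mV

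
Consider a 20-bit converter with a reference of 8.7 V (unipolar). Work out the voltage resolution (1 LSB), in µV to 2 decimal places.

8.30 µV

Full-scale span = 8.7 V.
LSB = 8.7 / 2^20 = 8.7 / 1048576 = 8.29697e-06 V = 8.30 µV.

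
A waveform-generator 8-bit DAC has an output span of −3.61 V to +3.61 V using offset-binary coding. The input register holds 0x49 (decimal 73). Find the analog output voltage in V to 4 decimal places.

LSB = 7.22 V / 2^8 = 28.203 mV.
Code 0x49 = 73 decimal.
V_out = (−3.61) + 73 × 0.0282031 V = -1.55117 V.

-1.5512 V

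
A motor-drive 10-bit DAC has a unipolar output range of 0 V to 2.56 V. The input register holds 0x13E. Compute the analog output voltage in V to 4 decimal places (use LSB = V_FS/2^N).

0.7950 V

LSB = 2.56 V / 2^10 = 2.500 mV.
Code 0x13E = 318 decimal.
V_out = 0 + 318 × 0.0025 V = 0.795 V.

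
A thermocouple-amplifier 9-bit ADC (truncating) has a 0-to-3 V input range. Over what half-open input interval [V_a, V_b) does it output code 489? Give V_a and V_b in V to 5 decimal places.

[2.86523 V, 2.87109 V)

LSB = 3/2^9 = 5.859 mV.
V_a = V_low + 489·LSB = 2.86523 V; V_b = V_low + 490·LSB = 2.87109 V.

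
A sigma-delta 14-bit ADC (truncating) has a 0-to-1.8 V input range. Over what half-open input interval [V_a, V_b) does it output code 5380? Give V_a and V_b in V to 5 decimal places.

[0.59106 V, 0.59117 V)

LSB = 1.8/2^14 = 109.86 µV.
V_a = V_low + 5380·LSB = 0.591064 V; V_b = V_low + 5381·LSB = 0.591174 V.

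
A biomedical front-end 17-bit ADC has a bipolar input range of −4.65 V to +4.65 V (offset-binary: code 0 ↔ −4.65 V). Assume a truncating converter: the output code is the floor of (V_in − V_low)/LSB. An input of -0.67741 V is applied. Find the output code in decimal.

Full-scale span = 9.3 V; LSB = 9.3/2^17 = 70.95 µV.
(-0.67741 − (−4.65)) / 7.09534e-05 = 55988.744 LSBs.
So the output code is 55988.

code 55988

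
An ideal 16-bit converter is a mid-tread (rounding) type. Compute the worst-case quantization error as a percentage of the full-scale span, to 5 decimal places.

0.00076 %

Rounding → worst-case error = ½ LSB = V_FS/2^17, so 100/131072 = 0.000762939 % of full scale.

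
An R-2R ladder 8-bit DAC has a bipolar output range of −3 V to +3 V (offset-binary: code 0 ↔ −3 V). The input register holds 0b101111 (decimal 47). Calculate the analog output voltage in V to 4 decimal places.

LSB = 6 V / 2^8 = 23.438 mV.
Code 0b101111 = 47 decimal.
V_out = (−3) + 47 × 0.0234375 V = -1.89844 V.

-1.8984 V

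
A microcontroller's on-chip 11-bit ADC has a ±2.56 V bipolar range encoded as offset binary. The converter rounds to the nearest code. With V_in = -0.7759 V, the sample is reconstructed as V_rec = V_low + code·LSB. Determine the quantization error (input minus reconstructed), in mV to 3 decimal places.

One LSB is 5.12 V / 2048 = 2.500 mV.
(V_in − V_low)/LSB = (-0.7759 − (−2.56))/0.0025 = 713.6400 → code 714 (round).
Code 714 maps back to (−2.56) + 714×0.0025 V = -0.775 V.
Difference: -0.0009 V → -0.900 mV.

-0.900 mV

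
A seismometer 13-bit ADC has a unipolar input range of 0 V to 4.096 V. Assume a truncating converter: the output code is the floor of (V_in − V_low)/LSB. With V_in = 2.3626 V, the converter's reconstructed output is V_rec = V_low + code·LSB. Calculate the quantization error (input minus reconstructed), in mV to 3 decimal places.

0.100 mV

LSB = 4.096/2^13 = 0.500 mV.
(V_in − V_low)/LSB = (2.3626 − 0)/0.0005 = 4725.2000 → code 4725 (floor).
Code 4725 maps back to 0 + 4725×0.0005 V = 2.3625 V.
Error = 2.3626 − 2.3625 = 0.0001 V = 0.100 mV.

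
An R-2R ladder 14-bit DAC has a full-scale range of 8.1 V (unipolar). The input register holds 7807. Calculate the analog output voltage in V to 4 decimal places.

LSB = 8.1 V / 2^14 = 494.38 µV.
V_out = 0 + 7807 × 0.000494385 V = 3.85966 V.

3.8597 V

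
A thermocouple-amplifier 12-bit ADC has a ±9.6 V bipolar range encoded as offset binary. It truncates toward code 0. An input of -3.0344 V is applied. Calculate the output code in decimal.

code 1400

Full-scale span = 19.2 V; LSB = 19.2/2^12 = 4.688 mV.
(-3.0344 − (−9.6)) / 0.0046875 = 1400.661 LSBs.
Floor → code 1400.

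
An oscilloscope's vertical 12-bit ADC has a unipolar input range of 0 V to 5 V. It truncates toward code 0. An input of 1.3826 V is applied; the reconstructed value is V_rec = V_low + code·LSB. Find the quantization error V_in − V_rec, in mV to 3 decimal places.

Step size: 5 V ÷ 2^12 = 1.221 mV.
(V_in − V_low)/LSB = (1.3826 − 0)/0.0012207 = 1132.6259 → code 1132 (floor).
V_rec = 0 + 1132·0.0012207 = 1.3818359 V.
Difference: 0.000764062 V → 0.764 mV.

0.764 mV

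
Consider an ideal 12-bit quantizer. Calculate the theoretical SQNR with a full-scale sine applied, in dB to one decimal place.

SNR ≈ 6.02·N + 1.76 dB = 6.02·12 + 1.76 = 74.00 dB.

74.0 dB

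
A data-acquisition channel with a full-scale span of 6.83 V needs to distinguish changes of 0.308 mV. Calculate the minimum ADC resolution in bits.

Number of steps required ≥ 6.83 V / 0.308 mV = 22175.32.
Need 2^N ≥ 22175.32; 2^14 = 16384, 2^15 = 32768.
Minimum N = 15.

15 bits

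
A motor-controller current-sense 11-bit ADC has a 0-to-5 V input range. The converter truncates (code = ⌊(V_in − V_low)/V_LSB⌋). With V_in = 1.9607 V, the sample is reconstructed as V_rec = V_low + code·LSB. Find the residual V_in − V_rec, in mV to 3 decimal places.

0.251 mV

Step size: 5 V ÷ 2^11 = 2.441 mV.
Scaled input = 803.1027 LSBs, so code = 803.
V_rec = 0 + 803·0.00244141 = 1.9604492 V.
Difference: 0.000250781 V → 0.251 mV.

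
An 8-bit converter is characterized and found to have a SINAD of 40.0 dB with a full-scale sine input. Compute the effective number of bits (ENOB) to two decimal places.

ENOB = (SINAD − 1.76) / 6.02 = (40.0 − 1.76)/6.02 = 6.352.

6.35 bits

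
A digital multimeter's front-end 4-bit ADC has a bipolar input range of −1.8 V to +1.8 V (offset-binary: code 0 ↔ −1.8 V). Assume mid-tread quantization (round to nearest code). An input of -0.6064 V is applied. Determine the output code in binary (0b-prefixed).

With 16 levels over 3.6 V, one step is 225.000 mV.
Input sits at 5.305 steps above V_low.
Round → code 5.
In binary (0b-prefixed): 0b101.

code 0b101 (decimal 5)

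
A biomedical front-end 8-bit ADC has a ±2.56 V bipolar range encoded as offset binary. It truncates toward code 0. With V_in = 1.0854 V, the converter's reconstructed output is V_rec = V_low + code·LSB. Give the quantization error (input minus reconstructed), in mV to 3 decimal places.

LSB = 5.12/2^8 = 20.000 mV.
Scaled input = 182.2700 LSBs, so code = 182.
Reconstructed: 1.08 V.
V_in − V_rec = 0.0054 V = 5.400 mV.

5.400 mV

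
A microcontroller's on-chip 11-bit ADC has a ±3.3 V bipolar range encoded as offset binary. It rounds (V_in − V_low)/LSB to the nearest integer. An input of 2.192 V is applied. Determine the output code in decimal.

Full-scale span = 6.6 V; LSB = 6.6/2^11 = 3.223 mV.
(2.192 − (−3.3)) / 0.00322266 = 1704.184 LSBs.
Round → code 1704.

code 1704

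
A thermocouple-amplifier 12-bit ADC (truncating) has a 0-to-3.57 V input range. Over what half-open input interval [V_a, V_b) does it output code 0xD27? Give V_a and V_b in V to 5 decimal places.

[2.93462 V, 2.93549 V)

LSB = 3.57/2^12 = 0.872 mV.
Code 0xD27 = 3367 decimal.
V_a = V_low + 3367·LSB = 2.93462 V; V_b = V_low + 3368·LSB = 2.93549 V.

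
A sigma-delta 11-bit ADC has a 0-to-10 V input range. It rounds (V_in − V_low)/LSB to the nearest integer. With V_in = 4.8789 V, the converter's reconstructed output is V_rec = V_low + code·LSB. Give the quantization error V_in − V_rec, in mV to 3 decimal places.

0.970 mV

One LSB is 10 V / 2048 = 4.883 mV.
Scaled input = 999.1987 LSBs, so code = 999.
V_rec = 0 + 999·0.00488281 = 4.8779297 V.
Error = 4.8789 − 4.8779297 = 0.000970313 V = 0.970 mV.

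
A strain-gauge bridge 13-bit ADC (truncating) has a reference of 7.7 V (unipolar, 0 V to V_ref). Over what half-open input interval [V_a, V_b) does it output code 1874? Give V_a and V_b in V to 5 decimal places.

LSB = 7.7/2^13 = 0.940 mV.
V_a = V_low + 1874·LSB = 1.76145 V; V_b = V_low + 1875·LSB = 1.76239 V.

[1.76145 V, 1.76239 V)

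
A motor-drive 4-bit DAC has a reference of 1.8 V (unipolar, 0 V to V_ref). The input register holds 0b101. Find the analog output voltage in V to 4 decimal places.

0.5625 V

LSB = 1.8 V / 2^4 = 112.500 mV.
Code 0b101 = 5 decimal.
V_out = 0 + 5 × 0.1125 V = 0.5625 V.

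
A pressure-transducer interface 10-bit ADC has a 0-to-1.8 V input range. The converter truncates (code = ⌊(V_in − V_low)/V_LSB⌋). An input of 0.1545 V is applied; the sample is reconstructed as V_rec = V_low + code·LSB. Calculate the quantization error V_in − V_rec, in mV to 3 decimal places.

Step size: 1.8 V ÷ 2^10 = 1.758 mV.
(0.1545 − 0)/0.00175781 = 87.8933; ⌊·⌋ gives code 87.
Code 87 maps back to 0 + 87×0.00175781 V = 0.15292969 V.
Error = 0.1545 − 0.15292969 = 0.00157031 V = 1.570 mV.

1.570 mV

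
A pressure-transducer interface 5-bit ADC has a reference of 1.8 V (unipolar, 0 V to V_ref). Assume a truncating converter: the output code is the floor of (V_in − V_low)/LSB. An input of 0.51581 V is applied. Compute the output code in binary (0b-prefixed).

LSB = 1.8 V / 32 = 56.250 mV.
(0.51581 − 0) / 0.05625 = 9.170 LSBs.
So the output code is 9.
In binary (0b-prefixed): 0b1001.

code 0b1001 (decimal 9)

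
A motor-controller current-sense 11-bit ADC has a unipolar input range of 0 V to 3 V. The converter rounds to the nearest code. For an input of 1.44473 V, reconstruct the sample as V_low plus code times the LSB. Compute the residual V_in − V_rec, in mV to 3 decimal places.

0.394 mV

Step size: 3 V ÷ 2^11 = 1.465 mV.
Scaled input = 986.2690 LSBs, so code = 986.
Code 986 maps back to 0 + 986×0.00146484 V = 1.4443359 V.
Error = 1.44473 − 1.4443359 = 0.000394062 V = 0.394 mV.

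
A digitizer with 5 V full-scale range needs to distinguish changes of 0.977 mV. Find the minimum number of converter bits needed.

Number of steps required ≥ 5 V / 0.977 mV = 5117.71.
Need 2^N ≥ 5117.71; 2^12 = 4096, 2^13 = 8192.
Minimum N = 13.

13 bits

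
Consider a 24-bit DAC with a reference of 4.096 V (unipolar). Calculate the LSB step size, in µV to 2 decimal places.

0.24 µV

Full-scale span = 4.096 V.
LSB = 4.096 / 2^24 = 4.096 / 16777216 = 2.44141e-07 V = 0.24 µV.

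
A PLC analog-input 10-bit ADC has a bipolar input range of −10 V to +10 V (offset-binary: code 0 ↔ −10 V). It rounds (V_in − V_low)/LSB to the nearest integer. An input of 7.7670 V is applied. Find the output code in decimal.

LSB = 20 V / 1024 = 19.531 mV.
Input sits at 909.670 steps above V_low.
Round → code 910.

code 910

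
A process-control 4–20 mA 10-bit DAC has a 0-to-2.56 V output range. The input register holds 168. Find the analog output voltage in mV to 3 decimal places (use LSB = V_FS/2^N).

LSB = 2.56 V / 2^10 = 2.500 mV.
V_out = 0 + 168 × 0.0025 V = 0.42 V.
= 420.000 mV.

420.000 mV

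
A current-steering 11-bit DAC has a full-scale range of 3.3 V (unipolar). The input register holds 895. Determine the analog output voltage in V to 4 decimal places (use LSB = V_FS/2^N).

1.4421 V

LSB = 3.3 V / 2^11 = 1.611 mV.
V_out = 0 + 895 × 0.00161133 V = 1.44214 V.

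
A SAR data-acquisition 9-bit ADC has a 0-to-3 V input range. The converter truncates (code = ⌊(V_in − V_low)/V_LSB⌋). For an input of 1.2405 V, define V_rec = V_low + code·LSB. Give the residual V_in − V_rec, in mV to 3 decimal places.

One LSB is 3 V / 512 = 5.859 mV.
Scaled input = 211.7120 LSBs, so code = 211.
Code 211 maps back to 0 + 211×0.00585938 V = 1.2363281 V.
V_in − V_rec = 0.00417188 V = 4.172 mV.

4.172 mV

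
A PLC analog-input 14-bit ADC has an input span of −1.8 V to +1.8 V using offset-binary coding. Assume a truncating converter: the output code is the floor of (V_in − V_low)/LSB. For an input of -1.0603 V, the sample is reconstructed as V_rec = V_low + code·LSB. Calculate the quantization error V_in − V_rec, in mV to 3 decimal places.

Step size: 3.6 V ÷ 2^14 = 219.73 µV.
(V_in − V_low)/LSB = (-1.0603 − (−1.8))/0.000219727 = 3366.4569 → code 3366 (floor).
V_rec = (−1.8) + 3366·0.000219727 = -1.0604004 V.
Difference: 0.000100391 V → 0.100 mV.

0.100 mV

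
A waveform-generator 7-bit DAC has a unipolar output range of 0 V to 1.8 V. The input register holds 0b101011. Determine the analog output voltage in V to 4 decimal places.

LSB = 1.8 V / 2^7 = 14.062 mV.
Code 0b101011 = 43 decimal.
V_out = 0 + 43 × 0.0140625 V = 0.604688 V.

0.6047 V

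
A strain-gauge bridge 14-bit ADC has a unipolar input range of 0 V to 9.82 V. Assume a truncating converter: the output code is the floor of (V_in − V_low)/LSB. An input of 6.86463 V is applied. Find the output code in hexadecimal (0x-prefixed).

Full-scale span = 9.82 V; LSB = 9.82/2^14 = 0.599 mV.
Input sits at 11453.167 steps above V_low.
So the output code is 11453.
In hexadecimal (0x-prefixed): 0x2CBD.

code 0x2CBD (decimal 11453)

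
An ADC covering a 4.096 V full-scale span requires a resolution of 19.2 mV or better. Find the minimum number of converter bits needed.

8 bits

Number of steps required ≥ 4.096 V / 19.2 mV = 213.33.
Need 2^N ≥ 213.33; 2^7 = 128, 2^8 = 256.
Minimum N = 8.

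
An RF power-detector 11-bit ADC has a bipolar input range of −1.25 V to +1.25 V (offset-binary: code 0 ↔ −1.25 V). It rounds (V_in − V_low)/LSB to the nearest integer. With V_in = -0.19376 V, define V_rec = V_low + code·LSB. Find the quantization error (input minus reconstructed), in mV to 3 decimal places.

One LSB is 2.5 V / 2048 = 1.221 mV.
(V_in − V_low)/LSB = (-0.19376 − (−1.25))/0.0012207 = 865.2718 → code 865 (round).
Code 865 maps back to (−1.25) + 865×0.0012207 V = -0.1940918 V.
V_in − V_rec = 0.000331797 V = 0.332 mV.

0.332 mV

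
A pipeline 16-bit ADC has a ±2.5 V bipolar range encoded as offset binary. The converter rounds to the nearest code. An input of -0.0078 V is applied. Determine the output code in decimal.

code 32666

LSB = 5 V / 65536 = 76.29 µV.
Input sits at 32665.764 steps above V_low.
round(32665.764) = 32666.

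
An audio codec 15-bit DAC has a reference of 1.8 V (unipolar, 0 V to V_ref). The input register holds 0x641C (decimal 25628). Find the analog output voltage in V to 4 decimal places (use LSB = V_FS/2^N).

LSB = 1.8 V / 2^15 = 54.93 µV.
Code 0x641C = 25628 decimal.
V_out = 0 + 25628 × 5.49316e-05 V = 1.40779 V.

1.4078 V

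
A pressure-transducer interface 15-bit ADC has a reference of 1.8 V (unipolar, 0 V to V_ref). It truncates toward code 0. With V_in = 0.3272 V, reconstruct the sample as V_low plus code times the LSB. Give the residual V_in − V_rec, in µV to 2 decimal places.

27.15 µV

LSB = 1.8/2^15 = 54.93 µV.
(0.3272 − 0)/5.49316e-05 = 5956.4942; ⌊·⌋ gives code 5956.
Reconstructed: 0.32717285 V.
Difference: 2.71484e-05 V → 27.15 µV.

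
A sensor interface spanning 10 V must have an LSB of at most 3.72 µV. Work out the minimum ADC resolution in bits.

22 bits

Number of steps required ≥ 10 V / 3.72 µV = 2688172.04.
Need 2^N ≥ 2688172.04; 2^21 = 2097152, 2^22 = 4194304.
Minimum N = 22.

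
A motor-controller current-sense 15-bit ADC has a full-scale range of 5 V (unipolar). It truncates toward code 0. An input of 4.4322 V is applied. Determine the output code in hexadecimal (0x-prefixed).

code 0x7176 (decimal 29046)

With 32768 levels over 5 V, one step is 152.59 µV.
Input sits at 29046.866 steps above V_low.
Floor → code 29046.
In hexadecimal (0x-prefixed): 0x7176.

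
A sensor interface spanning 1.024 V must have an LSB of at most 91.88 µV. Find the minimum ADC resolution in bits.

Number of steps required ≥ 1.024 V / 91.88 µV = 11144.97.
Need 2^N ≥ 11144.97; 2^13 = 8192, 2^14 = 16384.
Minimum N = 14.

14 bits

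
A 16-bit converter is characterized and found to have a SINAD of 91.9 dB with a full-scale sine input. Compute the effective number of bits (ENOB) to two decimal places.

14.97 bits

ENOB = (SINAD − 1.76) / 6.02 = (91.9 − 1.76)/6.02 = 14.973.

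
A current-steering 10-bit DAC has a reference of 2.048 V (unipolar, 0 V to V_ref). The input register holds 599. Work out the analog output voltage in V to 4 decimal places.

LSB = 2.048 V / 2^10 = 2.000 mV.
V_out = 0 + 599 × 0.002 V = 1.198 V.

1.1980 V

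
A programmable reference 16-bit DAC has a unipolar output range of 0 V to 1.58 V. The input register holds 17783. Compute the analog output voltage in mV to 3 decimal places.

428.728 mV

LSB = 1.58 V / 2^16 = 24.11 µV.
V_out = 0 + 17783 × 2.41089e-05 V = 0.428728 V.
= 428.728 mV.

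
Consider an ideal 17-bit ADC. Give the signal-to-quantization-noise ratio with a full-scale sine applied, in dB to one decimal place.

104.1 dB

SNR ≈ 6.02·N + 1.76 dB = 6.02·17 + 1.76 = 104.10 dB.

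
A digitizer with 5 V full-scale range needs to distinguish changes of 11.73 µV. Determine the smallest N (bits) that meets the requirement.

19 bits

Number of steps required ≥ 5 V / 11.73 µV = 426257.46.
Need 2^N ≥ 426257.46; 2^18 = 262144, 2^19 = 524288.
Minimum N = 19.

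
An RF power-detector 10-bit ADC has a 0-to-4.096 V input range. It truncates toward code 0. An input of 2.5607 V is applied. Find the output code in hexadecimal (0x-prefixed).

code 0x280 (decimal 640)

With 1024 levels over 4.096 V, one step is 4.000 mV.
(2.5607 − 0) / 0.004 = 640.175 LSBs.
⌊·⌋(640.175) = 640.
In hexadecimal (0x-prefixed): 0x280.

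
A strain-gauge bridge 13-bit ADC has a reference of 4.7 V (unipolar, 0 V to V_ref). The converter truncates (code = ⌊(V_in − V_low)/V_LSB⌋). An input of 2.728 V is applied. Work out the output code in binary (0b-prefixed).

code 0b1001010010010 (decimal 4754)

LSB = 4.7 V / 8192 = 0.574 mV.
(2.728 − 0) / 0.00057373 = 4754.846 LSBs.
Floor → code 4754.
In binary (0b-prefixed): 0b1001010010010.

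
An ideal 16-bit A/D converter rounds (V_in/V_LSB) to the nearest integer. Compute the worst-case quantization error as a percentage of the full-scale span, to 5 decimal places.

0.00076 %

Rounding → worst-case error = ½ LSB = V_FS/2^17, so 100/131072 = 0.000762939 % of full scale.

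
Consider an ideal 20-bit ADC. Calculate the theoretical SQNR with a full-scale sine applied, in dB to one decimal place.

122.2 dB

SNR ≈ 6.02·N + 1.76 dB = 6.02·20 + 1.76 = 122.16 dB.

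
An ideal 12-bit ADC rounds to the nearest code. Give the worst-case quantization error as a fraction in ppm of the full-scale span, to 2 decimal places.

122.07 ppm

Rounding → worst-case error = ½ LSB = V_FS/2^13, so 1e+06/8192 = 122.07 ppm of full scale.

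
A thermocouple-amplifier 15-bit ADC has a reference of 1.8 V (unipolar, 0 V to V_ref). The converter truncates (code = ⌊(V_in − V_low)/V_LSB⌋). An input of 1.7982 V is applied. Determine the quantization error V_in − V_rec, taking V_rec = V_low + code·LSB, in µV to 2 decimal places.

Step size: 1.8 V ÷ 2^15 = 54.93 µV.
Scaled input = 32735.2320 LSBs, so code = 32735.
Code 32735 maps back to 0 + 32735×5.49316e-05 V = 1.7981873 V.
Error = 1.7982 − 1.7981873 = 1.27441e-05 V = 12.74 µV.

12.74 µV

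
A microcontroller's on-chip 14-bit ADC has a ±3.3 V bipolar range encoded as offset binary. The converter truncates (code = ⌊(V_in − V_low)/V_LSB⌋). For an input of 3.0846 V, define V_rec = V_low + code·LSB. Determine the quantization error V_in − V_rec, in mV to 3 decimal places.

0.115 mV

Step size: 6.6 V ÷ 2^14 = 402.83 µV.
Scaled input = 15849.2858 LSBs, so code = 15849.
Reconstructed: 3.0844849 V.
V_in − V_rec = 0.000115137 V = 0.115 mV.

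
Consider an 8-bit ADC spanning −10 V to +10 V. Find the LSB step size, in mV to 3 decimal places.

78.125 mV

Full-scale span = 20 V.
LSB = 20 / 2^8 = 20 / 256 = 0.078125 V = 78.125 mV.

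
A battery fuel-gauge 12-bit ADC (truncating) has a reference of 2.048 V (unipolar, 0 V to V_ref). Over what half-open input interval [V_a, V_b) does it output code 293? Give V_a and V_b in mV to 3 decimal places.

[146.500 mV, 147.000 mV)

LSB = 2.048/2^12 = 0.500 mV.
V_a = V_low + 293·LSB = 0.1465 V; V_b = V_low + 294·LSB = 0.147 V.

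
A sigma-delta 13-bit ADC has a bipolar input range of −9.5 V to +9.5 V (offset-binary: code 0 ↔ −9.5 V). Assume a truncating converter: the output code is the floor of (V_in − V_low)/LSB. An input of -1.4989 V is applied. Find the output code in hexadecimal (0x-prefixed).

code 0xD79 (decimal 3449)

LSB = 19 V / 8192 = 2.319 mV.
(V_in − V_low)/LSB = (-1.4989 − (−9.5)) / 0.00231934 = 3449.737.
So the output code is 3449.
In hexadecimal (0x-prefixed): 0xD79.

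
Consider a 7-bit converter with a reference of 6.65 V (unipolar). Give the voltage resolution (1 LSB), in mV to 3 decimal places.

51.953 mV

Full-scale span = 6.65 V.
LSB = 6.65 / 2^7 = 6.65 / 128 = 0.0519531 V = 51.953 mV.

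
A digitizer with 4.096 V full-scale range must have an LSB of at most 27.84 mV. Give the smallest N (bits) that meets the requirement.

8 bits

Number of steps required ≥ 4.096 V / 27.84 mV = 147.13.
Need 2^N ≥ 147.13; 2^7 = 128, 2^8 = 256.
Minimum N = 8.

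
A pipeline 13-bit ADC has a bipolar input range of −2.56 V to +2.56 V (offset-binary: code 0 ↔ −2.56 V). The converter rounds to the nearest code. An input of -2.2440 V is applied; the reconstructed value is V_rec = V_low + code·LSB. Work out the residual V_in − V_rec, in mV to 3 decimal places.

Step size: 5.12 V ÷ 2^13 = 0.625 mV.
Scaled input = 505.6000 LSBs, so code = 506.
Code 506 maps back to (−2.56) + 506×0.000625 V = -2.24375 V.
V_in − V_rec = -0.00025 V = -0.250 mV.

-0.250 mV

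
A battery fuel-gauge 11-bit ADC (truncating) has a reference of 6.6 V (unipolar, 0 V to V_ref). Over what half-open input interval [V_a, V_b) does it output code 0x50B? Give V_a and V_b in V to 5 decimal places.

[4.16045 V, 4.16367 V)

LSB = 6.6/2^11 = 3.223 mV.
Code 0x50B = 1291 decimal.
V_a = V_low + 1291·LSB = 4.16045 V; V_b = V_low + 1292·LSB = 4.16367 V.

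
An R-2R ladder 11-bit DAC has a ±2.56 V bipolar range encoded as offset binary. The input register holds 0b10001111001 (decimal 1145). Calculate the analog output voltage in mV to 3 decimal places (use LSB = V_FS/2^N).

302.500 mV

LSB = 5.12 V / 2^11 = 2.500 mV.
Code 0b10001111001 = 1145 decimal.
V_out = (−2.56) + 1145 × 0.0025 V = 0.3025 V.
= 302.500 mV.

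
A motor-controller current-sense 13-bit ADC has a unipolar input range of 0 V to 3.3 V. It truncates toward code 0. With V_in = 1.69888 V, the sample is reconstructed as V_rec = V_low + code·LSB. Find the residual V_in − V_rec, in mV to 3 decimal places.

0.137 mV

LSB = 3.3/2^13 = 402.83 µV.
Scaled input = 4217.3409 LSBs, so code = 4217.
Code 4217 maps back to 0 + 4217×0.000402832 V = 1.6987427 V.
Error = 1.69888 − 1.6987427 = 0.000137324 V = 0.137 mV.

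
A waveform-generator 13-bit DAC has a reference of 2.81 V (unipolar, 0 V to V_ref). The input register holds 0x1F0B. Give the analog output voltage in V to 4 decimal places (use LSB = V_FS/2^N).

2.7260 V

LSB = 2.81 V / 2^13 = 343.02 µV.
Code 0x1F0B = 7947 decimal.
V_out = 0 + 7947 × 0.000343018 V = 2.72596 V.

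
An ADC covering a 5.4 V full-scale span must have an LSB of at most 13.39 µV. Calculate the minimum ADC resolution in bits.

19 bits

Number of steps required ≥ 5.4 V / 13.39 µV = 403286.03.
Need 2^N ≥ 403286.03; 2^18 = 262144, 2^19 = 524288.
Minimum N = 19.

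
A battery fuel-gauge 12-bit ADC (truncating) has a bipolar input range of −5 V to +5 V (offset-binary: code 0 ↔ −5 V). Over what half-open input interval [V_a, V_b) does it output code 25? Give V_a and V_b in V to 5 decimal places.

LSB = 10/2^12 = 2.441 mV.
V_a = V_low + 25·LSB = -4.93896 V; V_b = V_low + 26·LSB = -4.93652 V.

[-4.93896 V, -4.93652 V)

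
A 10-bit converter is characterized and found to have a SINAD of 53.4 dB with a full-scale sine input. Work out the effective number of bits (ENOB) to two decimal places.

8.58 bits

ENOB = (SINAD − 1.76) / 6.02 = (53.4 − 1.76)/6.02 = 8.578.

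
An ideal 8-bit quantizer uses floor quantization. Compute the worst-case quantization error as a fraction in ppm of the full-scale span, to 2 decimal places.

3906.25 ppm

Truncating → worst-case error = 1 LSB = V_FS/2^8, so 1e+06/256 = 3906.25 ppm of full scale.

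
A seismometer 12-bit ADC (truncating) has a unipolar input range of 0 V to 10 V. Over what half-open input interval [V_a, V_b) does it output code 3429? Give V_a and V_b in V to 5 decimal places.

LSB = 10/2^12 = 2.441 mV.
V_a = V_low + 3429·LSB = 8.37158 V; V_b = V_low + 3430·LSB = 8.37402 V.

[8.37158 V, 8.37402 V)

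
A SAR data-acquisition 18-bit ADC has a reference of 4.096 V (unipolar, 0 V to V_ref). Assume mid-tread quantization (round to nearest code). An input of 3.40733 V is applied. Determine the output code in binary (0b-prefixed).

code 0b110101001111010101 (decimal 218069)

Full-scale span = 4.096 V; LSB = 4.096/2^18 = 15.62 µV.
(3.40733 − 0) / 1.5625e-05 = 218069.120 LSBs.
round(218069.120) = 218069.
In binary (0b-prefixed): 0b110101001111010101.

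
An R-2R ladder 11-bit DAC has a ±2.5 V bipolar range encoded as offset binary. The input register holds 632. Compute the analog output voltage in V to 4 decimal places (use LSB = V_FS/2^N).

-0.9570 V

LSB = 5 V / 2^11 = 2.441 mV.
V_out = (−2.5) + 632 × 0.00244141 V = -0.957031 V.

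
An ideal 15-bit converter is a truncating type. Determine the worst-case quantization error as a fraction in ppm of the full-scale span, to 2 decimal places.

30.52 ppm

Truncating → worst-case error = 1 LSB = V_FS/2^15, so 1e+06/32768 = 30.5176 ppm of full scale.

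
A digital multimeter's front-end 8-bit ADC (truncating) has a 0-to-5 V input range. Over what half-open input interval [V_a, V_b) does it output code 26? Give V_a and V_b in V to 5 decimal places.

[0.50781 V, 0.52734 V)

LSB = 5/2^8 = 19.531 mV.
V_a = V_low + 26·LSB = 0.507812 V; V_b = V_low + 27·LSB = 0.527344 V.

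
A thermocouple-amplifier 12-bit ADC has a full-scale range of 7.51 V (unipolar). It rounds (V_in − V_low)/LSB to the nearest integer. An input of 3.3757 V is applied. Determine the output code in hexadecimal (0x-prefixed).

code 0x731 (decimal 1841)

LSB = 7.51 V / 4096 = 1.833 mV.
(V_in − V_low)/LSB = (3.3757 − 0) / 0.0018335 = 1841.127.
round(1841.127) = 1841.
In hexadecimal (0x-prefixed): 0x731.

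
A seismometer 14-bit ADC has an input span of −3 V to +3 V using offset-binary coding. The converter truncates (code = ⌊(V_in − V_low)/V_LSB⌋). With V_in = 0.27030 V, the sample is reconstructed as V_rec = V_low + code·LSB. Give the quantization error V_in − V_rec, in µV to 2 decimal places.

36.33 µV

LSB = 6/2^14 = 366.21 µV.
Scaled input = 8930.0992 LSBs, so code = 8930.
Reconstructed: 0.27026367 V.
V_in − V_rec = 3.63281e-05 V = 36.33 µV.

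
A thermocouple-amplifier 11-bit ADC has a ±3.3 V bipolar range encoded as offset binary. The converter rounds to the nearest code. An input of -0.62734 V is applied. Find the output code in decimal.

code 829

LSB = 6.6 V / 2048 = 3.223 mV.
Input sits at 829.334 steps above V_low.
round(829.334) = 829.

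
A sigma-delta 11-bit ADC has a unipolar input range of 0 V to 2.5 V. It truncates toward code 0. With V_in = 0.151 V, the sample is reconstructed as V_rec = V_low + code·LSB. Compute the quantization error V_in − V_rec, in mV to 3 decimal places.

0.854 mV

One LSB is 2.5 V / 2048 = 1.221 mV.
(V_in − V_low)/LSB = (0.151 − 0)/0.0012207 = 123.6992 → code 123 (floor).
Reconstructed: 0.15014648 V.
Error = 0.151 − 0.15014648 = 0.000853516 V = 0.854 mV.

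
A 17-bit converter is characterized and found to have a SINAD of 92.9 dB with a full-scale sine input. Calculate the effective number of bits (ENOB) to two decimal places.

15.14 bits

ENOB = (SINAD − 1.76) / 6.02 = (92.9 − 1.76)/6.02 = 15.140.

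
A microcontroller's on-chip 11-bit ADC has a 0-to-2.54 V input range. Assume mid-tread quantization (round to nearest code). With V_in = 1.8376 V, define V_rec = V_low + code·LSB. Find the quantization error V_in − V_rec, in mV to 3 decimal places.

-0.427 mV

One LSB is 2.54 V / 2048 = 1.240 mV.
(1.8376 − 0)/0.00124023 = 1481.6554; round gives code 1482.
Code 1482 maps back to 0 + 1482×0.00124023 V = 1.8380273 V.
V_in − V_rec = -0.000427344 V = -0.427 mV.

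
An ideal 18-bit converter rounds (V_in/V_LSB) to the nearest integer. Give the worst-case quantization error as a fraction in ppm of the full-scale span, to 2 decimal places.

Rounding → worst-case error = ½ LSB = V_FS/2^19, so 1e+06/524288 = 1.90735 ppm of full scale.

1.91 ppm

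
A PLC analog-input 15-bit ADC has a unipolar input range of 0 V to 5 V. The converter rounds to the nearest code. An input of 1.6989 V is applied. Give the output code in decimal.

code 11134

LSB = 5 V / 32768 = 152.59 µV.
(1.6989 − 0) / 0.000152588 = 11133.911 LSBs.
round(11133.911) = 11134.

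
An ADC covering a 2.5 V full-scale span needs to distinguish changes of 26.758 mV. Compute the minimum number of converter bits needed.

7 bits

Number of steps required ≥ 2.5 V / 26.758 mV = 93.43.
Need 2^N ≥ 93.43; 2^6 = 64, 2^7 = 128.
Minimum N = 7.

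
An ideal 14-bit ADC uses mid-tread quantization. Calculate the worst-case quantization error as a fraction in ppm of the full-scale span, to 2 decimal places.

Rounding → worst-case error = ½ LSB = V_FS/2^15, so 1e+06/32768 = 30.5176 ppm of full scale.

30.52 ppm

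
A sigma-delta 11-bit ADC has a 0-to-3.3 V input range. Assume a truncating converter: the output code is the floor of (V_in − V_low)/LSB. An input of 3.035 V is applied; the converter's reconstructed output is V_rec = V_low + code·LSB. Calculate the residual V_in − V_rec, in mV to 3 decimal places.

One LSB is 3.3 V / 2048 = 1.611 mV.
Scaled input = 1883.5394 LSBs, so code = 1883.
V_rec = 0 + 1883·0.00161133 = 3.0341309 V.
Error = 3.035 − 3.0341309 = 0.000869141 V = 0.869 mV.

0.869 mV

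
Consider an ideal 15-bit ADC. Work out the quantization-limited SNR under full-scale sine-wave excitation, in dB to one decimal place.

92.1 dB

SNR ≈ 6.02·N + 1.76 dB = 6.02·15 + 1.76 = 92.06 dB.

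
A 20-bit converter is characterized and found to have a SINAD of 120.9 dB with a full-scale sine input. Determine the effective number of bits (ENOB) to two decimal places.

19.79 bits

ENOB = (SINAD − 1.76) / 6.02 = (120.9 − 1.76)/6.02 = 19.791.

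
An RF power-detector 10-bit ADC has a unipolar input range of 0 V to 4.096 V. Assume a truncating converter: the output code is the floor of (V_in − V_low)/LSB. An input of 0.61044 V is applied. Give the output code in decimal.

code 152

Full-scale span = 4.096 V; LSB = 4.096/2^10 = 4.000 mV.
(0.61044 − 0) / 0.004 = 152.610 LSBs.
⌊·⌋(152.610) = 152.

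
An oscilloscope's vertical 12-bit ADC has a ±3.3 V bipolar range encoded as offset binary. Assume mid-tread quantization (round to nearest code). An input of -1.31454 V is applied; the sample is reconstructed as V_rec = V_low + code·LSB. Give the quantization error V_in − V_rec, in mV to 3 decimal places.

0.304 mV

LSB = 6.6/2^12 = 1.611 mV.
(-1.31454 − (−3.3))/0.00161133 = 1232.1885; round gives code 1232.
Code 1232 maps back to (−3.3) + 1232×0.00161133 V = -1.3148438 V.
V_in − V_rec = 0.00030375 V = 0.304 mV.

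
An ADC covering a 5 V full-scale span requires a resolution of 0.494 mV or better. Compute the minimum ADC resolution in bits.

Number of steps required ≥ 5 V / 0.494 mV = 10121.46.
Need 2^N ≥ 10121.46; 2^13 = 8192, 2^14 = 16384.
Minimum N = 14.

14 bits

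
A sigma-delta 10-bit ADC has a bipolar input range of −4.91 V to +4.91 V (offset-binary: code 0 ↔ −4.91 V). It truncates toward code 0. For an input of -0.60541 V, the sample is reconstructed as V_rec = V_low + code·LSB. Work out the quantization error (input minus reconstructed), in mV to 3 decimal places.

8.340 mV

LSB = 9.82/2^10 = 9.590 mV.
Scaled input = 448.8697 LSBs, so code = 448.
Reconstructed: -0.61375 V.
Difference: 0.00834 V → 8.340 mV.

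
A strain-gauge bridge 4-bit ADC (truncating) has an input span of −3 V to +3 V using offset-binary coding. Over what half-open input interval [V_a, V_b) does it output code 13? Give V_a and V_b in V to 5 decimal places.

[1.87500 V, 2.25000 V)

LSB = 6/2^4 = 375.000 mV.
V_a = V_low + 13·LSB = 1.875 V; V_b = V_low + 14·LSB = 2.25 V.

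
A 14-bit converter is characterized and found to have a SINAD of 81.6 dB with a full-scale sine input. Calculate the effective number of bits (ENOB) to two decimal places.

ENOB = (SINAD − 1.76) / 6.02 = (81.6 − 1.76)/6.02 = 13.262.

13.26 bits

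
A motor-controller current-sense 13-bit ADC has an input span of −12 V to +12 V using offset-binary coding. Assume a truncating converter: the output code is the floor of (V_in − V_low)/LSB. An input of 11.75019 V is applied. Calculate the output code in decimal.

LSB = 24 V / 8192 = 2.930 mV.
(11.75019 − (−12)) / 0.00292969 = 8106.732 LSBs.
⌊·⌋(8106.732) = 8106.

code 8106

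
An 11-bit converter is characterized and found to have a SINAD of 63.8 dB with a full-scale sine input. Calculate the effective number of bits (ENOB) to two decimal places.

ENOB = (SINAD − 1.76) / 6.02 = (63.8 − 1.76)/6.02 = 10.306.

10.31 bits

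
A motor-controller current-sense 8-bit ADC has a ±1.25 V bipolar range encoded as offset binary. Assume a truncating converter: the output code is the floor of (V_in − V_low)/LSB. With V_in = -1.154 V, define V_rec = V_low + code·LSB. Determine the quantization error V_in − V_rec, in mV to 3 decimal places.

8.109 mV

One LSB is 2.5 V / 256 = 9.766 mV.
Scaled input = 9.8304 LSBs, so code = 9.
Reconstructed: -1.1621094 V.
Error = -1.154 − (−1.1621094) = 0.00810938 V = 8.109 mV.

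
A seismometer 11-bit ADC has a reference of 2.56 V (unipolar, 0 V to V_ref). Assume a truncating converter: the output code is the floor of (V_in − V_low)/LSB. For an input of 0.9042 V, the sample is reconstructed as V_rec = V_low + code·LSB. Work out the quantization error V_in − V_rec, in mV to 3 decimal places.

LSB = 2.56/2^11 = 1.250 mV.
Scaled input = 723.3600 LSBs, so code = 723.
V_rec = 0 + 723·0.00125 = 0.90375 V.
Difference: 0.00045 V → 0.450 mV.

0.450 mV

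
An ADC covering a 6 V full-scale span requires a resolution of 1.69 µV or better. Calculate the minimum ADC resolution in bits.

22 bits

Number of steps required ≥ 6 V / 1.69 µV = 3550295.86.
Need 2^N ≥ 3550295.86; 2^21 = 2097152, 2^22 = 4194304.
Minimum N = 22.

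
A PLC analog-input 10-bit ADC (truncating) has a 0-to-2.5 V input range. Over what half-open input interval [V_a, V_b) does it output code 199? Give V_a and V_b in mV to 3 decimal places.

LSB = 2.5/2^10 = 2.441 mV.
V_a = V_low + 199·LSB = 0.48584 V; V_b = V_low + 200·LSB = 0.488281 V.

[485.840 mV, 488.281 mV)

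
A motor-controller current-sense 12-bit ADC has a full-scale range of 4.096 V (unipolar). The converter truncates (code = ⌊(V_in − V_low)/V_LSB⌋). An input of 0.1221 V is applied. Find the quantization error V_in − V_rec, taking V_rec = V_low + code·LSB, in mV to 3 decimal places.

One LSB is 4.096 V / 4096 = 1.000 mV.
(V_in − V_low)/LSB = (0.1221 − 0)/0.001 = 122.1000 → code 122 (floor).
V_rec = 0 + 122·0.001 = 0.122 V.
Error = 0.1221 − 0.122 = 0.0001 V = 0.100 mV.

0.100 mV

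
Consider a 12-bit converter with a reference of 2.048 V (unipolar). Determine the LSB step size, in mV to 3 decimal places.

Full-scale span = 2.048 V.
LSB = 2.048 / 2^12 = 2.048 / 4096 = 0.0005 V = 0.500 mV.

0.500 mV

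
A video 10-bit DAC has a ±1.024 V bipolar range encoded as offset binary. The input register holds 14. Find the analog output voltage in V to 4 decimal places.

LSB = 2.048 V / 2^10 = 2.000 mV.
V_out = (−1.024) + 14 × 0.002 V = -0.996 V.

-0.9960 V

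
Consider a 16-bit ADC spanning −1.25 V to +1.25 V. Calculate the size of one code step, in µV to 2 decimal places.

38.15 µV

Full-scale span = 2.5 V.
LSB = 2.5 / 2^16 = 2.5 / 65536 = 3.8147e-05 V = 38.15 µV.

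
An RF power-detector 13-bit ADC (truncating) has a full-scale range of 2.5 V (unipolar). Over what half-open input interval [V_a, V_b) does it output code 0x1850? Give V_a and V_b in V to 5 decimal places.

LSB = 2.5/2^13 = 305.18 µV.
Code 0x1850 = 6224 decimal.
V_a = V_low + 6224·LSB = 1.89941 V; V_b = V_low + 6225·LSB = 1.89972 V.

[1.89941 V, 1.89972 V)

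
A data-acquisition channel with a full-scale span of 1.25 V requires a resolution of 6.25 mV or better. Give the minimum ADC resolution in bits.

8 bits

Number of steps required ≥ 1.25 V / 6.25 mV = 200.00.
Need 2^N ≥ 200.00; 2^7 = 128, 2^8 = 256.
Minimum N = 8.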